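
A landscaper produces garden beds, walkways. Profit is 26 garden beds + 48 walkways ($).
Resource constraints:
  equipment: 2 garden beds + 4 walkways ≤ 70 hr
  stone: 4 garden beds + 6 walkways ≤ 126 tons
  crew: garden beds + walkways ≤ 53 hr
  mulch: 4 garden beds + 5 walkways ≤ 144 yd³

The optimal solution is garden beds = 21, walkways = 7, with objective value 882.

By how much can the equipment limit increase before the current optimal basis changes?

14

Binding constraints: equipment, stone. The basis is B = [[2,4],[4,6]] with det -4.
Per unit increase in equipment, x* moves by d = (-1.5, 1).
The basis stays optimal until garden beds reaches 0; allowable increase = 14 hr.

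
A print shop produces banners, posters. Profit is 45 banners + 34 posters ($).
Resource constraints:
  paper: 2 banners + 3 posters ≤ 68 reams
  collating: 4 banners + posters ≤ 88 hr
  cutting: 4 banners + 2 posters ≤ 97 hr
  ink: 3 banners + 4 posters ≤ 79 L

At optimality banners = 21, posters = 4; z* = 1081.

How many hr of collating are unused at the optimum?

collating used = 4·21 + 1·4 = 88; slack = 88 − 88 = 0.

0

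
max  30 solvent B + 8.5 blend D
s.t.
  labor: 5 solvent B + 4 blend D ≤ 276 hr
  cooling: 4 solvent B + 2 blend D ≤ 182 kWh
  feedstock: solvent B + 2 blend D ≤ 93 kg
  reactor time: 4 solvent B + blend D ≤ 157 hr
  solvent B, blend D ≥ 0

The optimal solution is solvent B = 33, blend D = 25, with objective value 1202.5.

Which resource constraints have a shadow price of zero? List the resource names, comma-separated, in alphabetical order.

feedstock, labor

labor: 265/276 (slack 11)
cooling: 182/182 (binding)
feedstock: 83/93 (slack 10)
reactor time: 157/157 (binding)
By complementary slackness, a constraint with positive slack has shadow price 0 → feedstock, labor.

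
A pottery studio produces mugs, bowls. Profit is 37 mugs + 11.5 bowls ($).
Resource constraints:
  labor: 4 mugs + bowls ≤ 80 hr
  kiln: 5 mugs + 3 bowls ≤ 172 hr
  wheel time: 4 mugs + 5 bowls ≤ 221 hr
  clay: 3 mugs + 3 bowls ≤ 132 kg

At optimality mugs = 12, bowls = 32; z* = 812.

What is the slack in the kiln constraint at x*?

16

kiln used = 5·12 + 3·32 = 156; slack = 172 − 156 = 16.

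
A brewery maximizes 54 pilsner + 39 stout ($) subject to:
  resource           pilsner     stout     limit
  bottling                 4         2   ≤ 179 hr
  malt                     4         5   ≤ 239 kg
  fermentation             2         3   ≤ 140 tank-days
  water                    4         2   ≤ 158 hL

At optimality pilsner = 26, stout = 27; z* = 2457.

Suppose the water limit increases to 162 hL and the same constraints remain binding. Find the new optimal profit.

At the optimum: bottling uses 158 of 179 (slack = 21); malt uses 239 of 239 (binding); fermentation uses 133 of 140 (slack = 7); water uses 158 of 158 (binding).
Slack constraints have shadow price 0 (complementary slackness).
Dual feasibility on the basic columns requires 4·y_malt + 4·y_water = 54, 5·y_malt + 2·y_water = 39.
This yields shadow prices y_malt = 4, y_water = 9.5.
Δz = y_water·Δb = 9.5 × (4) = 38, so new z* = 2457 + 38 = 2495.

2495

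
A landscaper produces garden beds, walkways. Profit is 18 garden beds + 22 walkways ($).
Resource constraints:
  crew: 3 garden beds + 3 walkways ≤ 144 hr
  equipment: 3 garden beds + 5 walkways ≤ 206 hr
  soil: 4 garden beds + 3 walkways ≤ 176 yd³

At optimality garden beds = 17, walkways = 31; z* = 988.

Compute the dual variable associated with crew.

At the optimum: crew uses 144 of 144 (binding); equipment uses 206 of 206 (binding); soil uses 161 of 176 (slack = 15).
By complementary slackness, y = 0 for the non-binding constraint.
The binding rows give the dual system: 3·y_crew + 3·y_equipment = 18 and 3·y_crew + 5·y_equipment = 22.
Solving: y_crew = 4, y_equipment = 2.
Shadow price of crew = 4.

4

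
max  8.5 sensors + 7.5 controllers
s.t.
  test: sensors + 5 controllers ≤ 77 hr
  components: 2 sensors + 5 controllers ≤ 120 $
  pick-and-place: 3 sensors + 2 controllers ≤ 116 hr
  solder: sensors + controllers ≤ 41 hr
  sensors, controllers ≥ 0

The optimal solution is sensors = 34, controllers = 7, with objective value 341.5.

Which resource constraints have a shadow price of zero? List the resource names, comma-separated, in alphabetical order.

test: 69/77 (slack 8)
components: 103/120 (slack 17)
pick-and-place: 116/116 (binding)
solder: 41/41 (binding)
By complementary slackness, a constraint with positive slack has shadow price 0 → components, test.

components, test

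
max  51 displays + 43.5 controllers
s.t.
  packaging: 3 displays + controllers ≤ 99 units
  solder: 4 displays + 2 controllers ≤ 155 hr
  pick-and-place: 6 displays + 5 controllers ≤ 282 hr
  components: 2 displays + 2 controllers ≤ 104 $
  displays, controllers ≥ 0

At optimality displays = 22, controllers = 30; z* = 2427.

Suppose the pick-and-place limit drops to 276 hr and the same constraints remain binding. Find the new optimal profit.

Binding: pick-and-place and components. Non-binding: packaging (3 unused), solder (7 unused).
Slack constraints have shadow price 0 (complementary slackness).
The binding rows give the dual system: 6·y_pick-and-place + 2·y_components = 51 and 5·y_pick-and-place + 2·y_components = 43.5.
This yields shadow prices y_pick-and-place = 7.5, y_components = 3.
Δz = y_pick-and-place·Δb = 7.5 × (-6) = -45, so new z* = 2427 − 45 = 2382.

2382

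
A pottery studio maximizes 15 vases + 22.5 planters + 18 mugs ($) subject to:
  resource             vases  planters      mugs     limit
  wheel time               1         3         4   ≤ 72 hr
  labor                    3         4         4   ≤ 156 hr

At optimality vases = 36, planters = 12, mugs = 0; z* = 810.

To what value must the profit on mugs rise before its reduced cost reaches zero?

Check each constraint at x*: wheel time 72/72 (tight); labor 156/156 (tight).
From A_Bᵀ y = c: 1·y_wheel time + 3·y_labor = 15; 3·y_wheel time + 4·y_labor = 22.5.
This yields shadow prices y_wheel time = 1.5, y_labor = 4.5.
mugs enters the basis when its profit ≥ yᵀa₃ = 1.5·4 + 4.5·4 = 24.

24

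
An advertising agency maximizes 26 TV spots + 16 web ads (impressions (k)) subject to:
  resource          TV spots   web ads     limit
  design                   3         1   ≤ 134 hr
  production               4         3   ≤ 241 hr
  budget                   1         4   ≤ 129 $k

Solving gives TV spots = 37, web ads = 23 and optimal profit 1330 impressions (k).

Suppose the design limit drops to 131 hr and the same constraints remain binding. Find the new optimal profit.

1306

Binding: design and budget. Non-binding: production (24 unused).
By complementary slackness, y = 0 for the non-binding constraint.
The binding rows give the dual system: 3·y_design + 1·y_budget = 26 and 1·y_design + 4·y_budget = 16.
→ y_design = 8 and y_budget = 2.
Δz = y_design·Δb = 8 × (-3) = -24, so new z* = 1330 − 24 = 1306.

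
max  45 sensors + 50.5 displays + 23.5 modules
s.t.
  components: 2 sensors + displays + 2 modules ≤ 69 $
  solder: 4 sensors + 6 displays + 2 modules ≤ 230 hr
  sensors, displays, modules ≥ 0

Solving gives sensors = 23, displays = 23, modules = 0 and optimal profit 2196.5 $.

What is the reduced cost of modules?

-7.5

At the optimum: components uses 69 of 69 (binding); solder uses 230 of 230 (binding).
Dual feasibility on the basic columns requires 2·y_components + 4·y_solder = 45, 1·y_components + 6·y_solder = 50.5.
Solving: y_components = 8.5, y_solder = 7.
Reduced cost of modules: c₃ − yᵀa₃ = 23.5 − (8.5·2 + 7·2) = 23.5 − 31 = -7.5.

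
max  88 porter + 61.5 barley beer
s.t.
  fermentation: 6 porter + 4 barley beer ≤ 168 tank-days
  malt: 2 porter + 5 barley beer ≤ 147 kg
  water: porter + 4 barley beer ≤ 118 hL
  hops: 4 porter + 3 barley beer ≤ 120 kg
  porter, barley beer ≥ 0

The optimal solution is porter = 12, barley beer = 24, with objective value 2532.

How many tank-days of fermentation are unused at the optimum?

fermentation used = 6·12 + 4·24 = 168; slack = 168 − 168 = 0.

0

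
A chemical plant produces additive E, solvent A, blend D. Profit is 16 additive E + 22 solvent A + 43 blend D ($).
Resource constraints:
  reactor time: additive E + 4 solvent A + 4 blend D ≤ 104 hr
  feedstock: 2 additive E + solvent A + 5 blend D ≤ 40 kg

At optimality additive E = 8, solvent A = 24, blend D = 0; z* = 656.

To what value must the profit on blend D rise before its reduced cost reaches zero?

Both reactor time and feedstock are binding at x*.
From A_Bᵀ y = c: 1·y_reactor time + 2·y_feedstock = 16; 4·y_reactor time + 1·y_feedstock = 22.
→ y_reactor time = 4 and y_feedstock = 6.
blend D enters the basis when its profit ≥ yᵀa₃ = 4·4 + 6·5 = 46.

46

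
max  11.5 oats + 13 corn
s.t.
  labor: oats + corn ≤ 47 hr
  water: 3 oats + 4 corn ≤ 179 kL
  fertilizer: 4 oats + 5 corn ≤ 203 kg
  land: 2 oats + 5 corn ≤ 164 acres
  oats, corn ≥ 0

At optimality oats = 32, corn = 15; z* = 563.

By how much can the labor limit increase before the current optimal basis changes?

Binding constraints: labor, fertilizer. The basis is B = [[1,1],[4,5]] with det 1.
Per unit increase in labor, x* moves by d = (5, -4).
The basis stays optimal until corn reaches 0; allowable increase = 3.75 hr.

3.75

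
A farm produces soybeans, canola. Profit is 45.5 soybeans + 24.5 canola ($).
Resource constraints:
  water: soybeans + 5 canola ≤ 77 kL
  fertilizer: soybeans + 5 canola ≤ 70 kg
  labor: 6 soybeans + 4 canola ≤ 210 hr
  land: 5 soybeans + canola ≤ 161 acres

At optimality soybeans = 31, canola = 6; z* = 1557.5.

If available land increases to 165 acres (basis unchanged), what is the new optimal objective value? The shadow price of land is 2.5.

Δb = 4, so new z* = 1557.5 + (2.5)·(4) = 1557.5 + 10 = 1567.5.

1567.5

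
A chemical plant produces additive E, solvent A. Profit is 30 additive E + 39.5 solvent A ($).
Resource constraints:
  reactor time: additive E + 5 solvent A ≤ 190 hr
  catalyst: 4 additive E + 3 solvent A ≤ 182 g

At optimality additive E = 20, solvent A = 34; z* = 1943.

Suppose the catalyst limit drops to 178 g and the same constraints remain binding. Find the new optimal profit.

Check each constraint at x*: reactor time 190/190 (tight); catalyst 182/182 (tight).
Dual feasibility on the basic columns requires 1·y_reactor time + 4·y_catalyst = 30, 5·y_reactor time + 3·y_catalyst = 39.5.
This yields shadow prices y_reactor time = 4, y_catalyst = 6.5.
Δz = y_catalyst·Δb = 6.5 × (-4) = -26, so new z* = 1943 − 26 = 1917.

1917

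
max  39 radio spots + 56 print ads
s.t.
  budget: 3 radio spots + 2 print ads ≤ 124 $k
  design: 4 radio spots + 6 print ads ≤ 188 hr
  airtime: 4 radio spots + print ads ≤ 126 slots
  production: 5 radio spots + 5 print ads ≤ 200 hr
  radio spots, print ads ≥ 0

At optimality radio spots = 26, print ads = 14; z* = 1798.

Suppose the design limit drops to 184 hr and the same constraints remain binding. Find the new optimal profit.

1764

Binding: design and production. Non-binding: budget (18 unused), airtime (8 unused).
Since budget, airtime are not tight, their duals are 0.
The binding rows give the dual system: 4·y_design + 5·y_production = 39 and 6·y_design + 5·y_production = 56.
Solving: y_design = 8.5, y_production = 1.
Δz = y_design·Δb = 8.5 × (-4) = -34, so new z* = 1798 − 34 = 1764.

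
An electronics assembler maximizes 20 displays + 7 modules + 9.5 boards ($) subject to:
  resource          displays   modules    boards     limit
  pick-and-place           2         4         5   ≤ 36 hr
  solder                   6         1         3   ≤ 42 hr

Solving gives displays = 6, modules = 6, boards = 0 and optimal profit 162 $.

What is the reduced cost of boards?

Check each constraint at x*: pick-and-place 36/36 (tight); solder 42/42 (tight).
The binding rows give the dual system: 2·y_pick-and-place + 6·y_solder = 20 and 4·y_pick-and-place + 1·y_solder = 7.
→ y_pick-and-place = 1 and y_solder = 3.
Reduced cost of boards: c₃ − yᵀa₃ = 9.5 − (1·5 + 3·3) = 9.5 − 14 = -4.5.

-4.5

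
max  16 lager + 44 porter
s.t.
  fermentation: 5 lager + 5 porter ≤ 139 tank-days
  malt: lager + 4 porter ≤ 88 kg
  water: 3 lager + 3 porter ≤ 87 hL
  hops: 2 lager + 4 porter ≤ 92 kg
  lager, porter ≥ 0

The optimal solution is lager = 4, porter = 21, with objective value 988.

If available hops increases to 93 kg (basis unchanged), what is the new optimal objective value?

993

At the optimum: fermentation uses 125 of 139 (slack = 14); malt uses 88 of 88 (binding); water uses 75 of 87 (slack = 12); hops uses 92 of 92 (binding).
Since fermentation, water are not tight, their duals are 0.
The binding rows give the dual system: 1·y_malt + 2·y_hops = 16 and 4·y_malt + 4·y_hops = 44.
→ y_malt = 6 and y_hops = 5.
Δz = y_hops·Δb = 5 × (1) = 5, so new z* = 988 + 5 = 993.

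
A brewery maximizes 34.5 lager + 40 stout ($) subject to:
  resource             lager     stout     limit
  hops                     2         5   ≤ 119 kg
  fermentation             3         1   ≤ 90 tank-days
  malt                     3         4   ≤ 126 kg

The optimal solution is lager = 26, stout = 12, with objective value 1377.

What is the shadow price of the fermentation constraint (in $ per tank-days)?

Binding: fermentation and malt. Non-binding: hops (7 unused).
Slack constraints have shadow price 0 (complementary slackness).
Dual feasibility on the basic columns requires 3·y_fermentation + 3·y_malt = 34.5, 1·y_fermentation + 4·y_malt = 40.
→ y_fermentation = 2 and y_malt = 9.5.
Shadow price of fermentation = 2.

2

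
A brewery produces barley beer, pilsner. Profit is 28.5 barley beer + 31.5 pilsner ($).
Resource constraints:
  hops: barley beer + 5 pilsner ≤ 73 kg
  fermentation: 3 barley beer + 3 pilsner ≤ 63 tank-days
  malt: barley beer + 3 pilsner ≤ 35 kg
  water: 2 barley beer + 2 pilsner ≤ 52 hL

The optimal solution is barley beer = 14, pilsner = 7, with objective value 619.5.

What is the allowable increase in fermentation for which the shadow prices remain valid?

Binding constraints: fermentation, malt. The basis is B = [[3,3],[1,3]] with det 6.
Per unit increase in fermentation, x* moves by d = (0.5, -0.1667).
The basis stays optimal until water becomes binding; allowable increase = 15 tank-days.

15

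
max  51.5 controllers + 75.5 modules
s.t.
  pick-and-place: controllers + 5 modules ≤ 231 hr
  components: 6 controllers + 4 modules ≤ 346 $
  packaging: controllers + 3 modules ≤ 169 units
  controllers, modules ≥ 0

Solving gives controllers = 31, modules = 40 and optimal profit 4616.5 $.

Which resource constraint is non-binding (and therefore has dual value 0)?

packaging

pick-and-place: 231/231 (binding)
components: 346/346 (binding)
packaging: 151/169 (slack 18)
By complementary slackness, a constraint with positive slack has shadow price 0 → packaging.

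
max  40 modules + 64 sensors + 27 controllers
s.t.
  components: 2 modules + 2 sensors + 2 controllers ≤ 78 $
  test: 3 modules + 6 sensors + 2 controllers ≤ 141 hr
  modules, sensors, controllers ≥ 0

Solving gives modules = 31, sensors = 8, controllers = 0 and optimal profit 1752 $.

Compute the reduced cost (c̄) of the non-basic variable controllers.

Both components and test are binding at x*.
Dual feasibility on the basic columns requires 2·y_components + 3·y_test = 40, 2·y_components + 6·y_test = 64.
Solving: y_components = 8, y_test = 8.
Reduced cost of controllers: c₃ − yᵀa₃ = 27 − (8·2 + 8·2) = 27 − 32 = -5.

-5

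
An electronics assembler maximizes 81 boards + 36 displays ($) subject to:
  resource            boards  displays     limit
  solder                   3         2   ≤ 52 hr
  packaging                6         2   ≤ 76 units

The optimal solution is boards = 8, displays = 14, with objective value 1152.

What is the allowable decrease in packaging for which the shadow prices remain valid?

24

Binding constraints: solder, packaging. The basis is B = [[3,2],[6,2]] with det -6.
Per unit decrease in packaging, x* moves by d = (-0.3333, 0.5).
The basis stays optimal until boards reaches 0; allowable decrease = 24 units.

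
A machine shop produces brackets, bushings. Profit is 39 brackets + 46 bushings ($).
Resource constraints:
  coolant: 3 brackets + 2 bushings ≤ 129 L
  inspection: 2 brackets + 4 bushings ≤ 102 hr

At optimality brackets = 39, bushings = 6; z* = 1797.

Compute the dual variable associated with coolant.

Check each constraint at x*: coolant 129/129 (tight); inspection 102/102 (tight).
From A_Bᵀ y = c: 3·y_coolant + 2·y_inspection = 39; 2·y_coolant + 4·y_inspection = 46.
This yields shadow prices y_coolant = 8, y_inspection = 7.5.
Shadow price of coolant = 8.

8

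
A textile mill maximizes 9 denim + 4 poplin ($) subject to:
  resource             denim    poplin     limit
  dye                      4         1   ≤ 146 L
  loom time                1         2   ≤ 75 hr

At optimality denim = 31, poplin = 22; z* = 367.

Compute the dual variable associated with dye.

2

Both dye and loom time are binding at x*.
The binding rows give the dual system: 4·y_dye + 1·y_loom time = 9 and 1·y_dye + 2·y_loom time = 4.
→ y_dye = 2 and y_loom time = 1.
Shadow price of dye = 2.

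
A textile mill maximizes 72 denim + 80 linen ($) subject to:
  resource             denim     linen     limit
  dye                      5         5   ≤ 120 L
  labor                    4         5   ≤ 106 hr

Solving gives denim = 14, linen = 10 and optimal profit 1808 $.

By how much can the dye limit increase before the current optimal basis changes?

12.5

Binding constraints: dye, labor. The basis is B = [[5,5],[4,5]] with det 5.
Per unit increase in dye, x* moves by d = (1, -0.8).
The basis stays optimal until linen reaches 0; allowable increase = 12.5 L.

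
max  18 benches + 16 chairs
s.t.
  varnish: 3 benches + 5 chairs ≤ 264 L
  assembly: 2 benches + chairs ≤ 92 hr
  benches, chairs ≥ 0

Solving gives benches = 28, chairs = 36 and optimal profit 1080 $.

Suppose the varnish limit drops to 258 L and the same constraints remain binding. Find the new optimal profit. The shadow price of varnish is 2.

1068

Δb = -6, so new z* = 1080 + (2)·(-6) = 1080 − 12 = 1068.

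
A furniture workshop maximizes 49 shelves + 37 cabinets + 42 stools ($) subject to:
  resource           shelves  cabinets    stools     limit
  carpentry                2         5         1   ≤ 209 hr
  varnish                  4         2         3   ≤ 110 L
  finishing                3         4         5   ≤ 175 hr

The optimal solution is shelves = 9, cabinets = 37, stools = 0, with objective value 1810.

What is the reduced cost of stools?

-8.5

Binding: varnish and finishing. Non-binding: carpentry (6 unused).
Since carpentry is not tight, its dual is 0.
The binding rows give the dual system: 4·y_varnish + 3·y_finishing = 49 and 2·y_varnish + 4·y_finishing = 37.
This yields shadow prices y_varnish = 8.5, y_finishing = 5.
Reduced cost of stools: c₃ − yᵀa₃ = 42 − (8.5·3 + 5·5) = 42 − 50.5 = -8.5.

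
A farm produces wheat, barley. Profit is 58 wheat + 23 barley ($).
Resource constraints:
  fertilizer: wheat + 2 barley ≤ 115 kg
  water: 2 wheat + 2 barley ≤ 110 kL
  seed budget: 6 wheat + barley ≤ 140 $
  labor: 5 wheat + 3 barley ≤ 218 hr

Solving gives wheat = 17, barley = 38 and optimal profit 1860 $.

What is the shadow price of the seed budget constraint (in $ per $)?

Binding: water and seed budget. Non-binding: fertilizer (22 unused), labor (19 unused).
By complementary slackness, y = 0 for the non-binding constraints.
Dual feasibility on the basic columns requires 2·y_water + 6·y_seed budget = 58, 2·y_water + 1·y_seed budget = 23.
→ y_water = 8 and y_seed budget = 7.
Shadow price of seed budget = 7.

7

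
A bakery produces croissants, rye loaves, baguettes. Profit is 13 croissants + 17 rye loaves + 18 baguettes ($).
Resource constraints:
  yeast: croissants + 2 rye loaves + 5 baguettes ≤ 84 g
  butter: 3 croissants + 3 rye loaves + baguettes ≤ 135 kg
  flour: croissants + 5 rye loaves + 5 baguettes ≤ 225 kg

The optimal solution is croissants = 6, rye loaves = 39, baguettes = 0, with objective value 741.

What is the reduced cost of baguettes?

Check each constraint at x*: yeast 84/84 (tight); butter 135/135 (tight); flour 201/225 (slack 24).
Since flour is not tight, its dual is 0.
The binding rows give the dual system: 1·y_yeast + 3·y_butter = 13 and 2·y_yeast + 3·y_butter = 17.
This yields shadow prices y_yeast = 4, y_butter = 3.
Reduced cost of baguettes: c₃ − yᵀa₃ = 18 − (4·5 + 3·1) = 18 − 23 = -5.

-5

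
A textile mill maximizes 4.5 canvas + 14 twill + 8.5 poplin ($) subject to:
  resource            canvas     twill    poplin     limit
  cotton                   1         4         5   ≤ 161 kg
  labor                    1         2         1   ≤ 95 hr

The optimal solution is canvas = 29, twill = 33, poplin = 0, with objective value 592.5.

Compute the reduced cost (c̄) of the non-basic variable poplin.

Both cotton and labor are binding at x*.
Dual feasibility on the basic columns requires 1·y_cotton + 1·y_labor = 4.5, 4·y_cotton + 2·y_labor = 14.
→ y_cotton = 2.5 and y_labor = 2.
Reduced cost of poplin: c₃ − yᵀa₃ = 8.5 − (2.5·5 + 2·1) = 8.5 − 14.5 = -6.

-6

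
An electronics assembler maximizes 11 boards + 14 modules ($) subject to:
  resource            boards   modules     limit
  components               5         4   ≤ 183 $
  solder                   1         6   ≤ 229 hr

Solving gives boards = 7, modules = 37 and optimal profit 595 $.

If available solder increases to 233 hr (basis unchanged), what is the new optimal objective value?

Check each constraint at x*: components 183/183 (tight); solder 229/229 (tight).
Dual feasibility on the basic columns requires 5·y_components + 1·y_solder = 11, 4·y_components + 6·y_solder = 14.
Solving: y_components = 2, y_solder = 1.
Δz = y_solder·Δb = 1 × (4) = 4, so new z* = 595 + 4 = 599.

599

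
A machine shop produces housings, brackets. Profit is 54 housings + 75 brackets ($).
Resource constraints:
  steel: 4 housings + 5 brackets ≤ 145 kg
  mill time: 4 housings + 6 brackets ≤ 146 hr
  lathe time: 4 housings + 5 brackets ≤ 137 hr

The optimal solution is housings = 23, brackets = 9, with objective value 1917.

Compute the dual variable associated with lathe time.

At the optimum: steel uses 137 of 145 (slack = 8); mill time uses 146 of 146 (binding); lathe time uses 137 of 137 (binding).
Slack constraints have shadow price 0 (complementary slackness).
Dual feasibility on the basic columns requires 4·y_mill time + 4·y_lathe time = 54, 6·y_mill time + 5·y_lathe time = 75.
→ y_mill time = 7.5 and y_lathe time = 6.
Shadow price of lathe time = 6.

6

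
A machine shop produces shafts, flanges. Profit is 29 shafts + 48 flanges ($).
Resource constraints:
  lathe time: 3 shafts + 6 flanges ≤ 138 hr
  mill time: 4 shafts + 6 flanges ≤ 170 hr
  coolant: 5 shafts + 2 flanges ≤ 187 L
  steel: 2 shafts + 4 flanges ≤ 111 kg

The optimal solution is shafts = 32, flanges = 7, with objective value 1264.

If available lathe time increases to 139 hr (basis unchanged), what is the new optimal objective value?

1267

Binding: lathe time and mill time. Non-binding: coolant (13 unused), steel (19 unused).
Slack constraints have shadow price 0 (complementary slackness).
The binding rows give the dual system: 3·y_lathe time + 4·y_mill time = 29 and 6·y_lathe time + 6·y_mill time = 48.
This yields shadow prices y_lathe time = 3, y_mill time = 5.
Δz = y_lathe time·Δb = 3 × (1) = 3, so new z* = 1264 + 3 = 1267.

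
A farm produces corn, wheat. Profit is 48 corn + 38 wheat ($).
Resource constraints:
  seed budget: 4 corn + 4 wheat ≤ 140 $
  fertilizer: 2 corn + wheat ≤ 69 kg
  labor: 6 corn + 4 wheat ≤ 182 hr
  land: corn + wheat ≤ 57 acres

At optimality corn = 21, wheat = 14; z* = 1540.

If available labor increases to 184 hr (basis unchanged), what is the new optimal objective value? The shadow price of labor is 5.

1550

Δb = 2, so new z* = 1540 + (5)·(2) = 1540 + 10 = 1550.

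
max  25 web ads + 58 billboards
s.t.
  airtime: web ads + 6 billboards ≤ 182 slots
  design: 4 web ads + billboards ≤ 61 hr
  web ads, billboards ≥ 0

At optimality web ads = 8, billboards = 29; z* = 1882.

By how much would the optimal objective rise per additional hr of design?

4

Both airtime and design are binding at x*.
Dual feasibility on the basic columns requires 1·y_airtime + 4·y_design = 25, 6·y_airtime + 1·y_design = 58.
Solving: y_airtime = 9, y_design = 4.
Shadow price of design = 4.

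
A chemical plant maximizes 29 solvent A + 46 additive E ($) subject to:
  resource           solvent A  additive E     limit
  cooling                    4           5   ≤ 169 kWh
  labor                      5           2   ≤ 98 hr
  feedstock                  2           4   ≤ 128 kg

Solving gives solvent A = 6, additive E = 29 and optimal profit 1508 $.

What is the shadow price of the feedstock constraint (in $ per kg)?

Binding: cooling and feedstock. Non-binding: labor (10 unused).
Since labor is not tight, its dual is 0.
The binding rows give the dual system: 4·y_cooling + 2·y_feedstock = 29 and 5·y_cooling + 4·y_feedstock = 46.
Solving: y_cooling = 4, y_feedstock = 6.5.
Shadow price of feedstock = 6.5.

6.5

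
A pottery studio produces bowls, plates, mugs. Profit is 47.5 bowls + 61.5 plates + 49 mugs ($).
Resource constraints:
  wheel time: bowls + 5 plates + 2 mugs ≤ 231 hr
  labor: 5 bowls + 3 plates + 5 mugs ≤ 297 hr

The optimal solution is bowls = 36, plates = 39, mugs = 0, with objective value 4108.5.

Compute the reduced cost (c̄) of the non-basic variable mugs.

Both wheel time and labor are binding at x*.
The binding rows give the dual system: 1·y_wheel time + 5·y_labor = 47.5 and 5·y_wheel time + 3·y_labor = 61.5.
This yields shadow prices y_wheel time = 7.5, y_labor = 8.
Reduced cost of mugs: c₃ − yᵀa₃ = 49 − (7.5·2 + 8·5) = 49 − 55 = -6.

-6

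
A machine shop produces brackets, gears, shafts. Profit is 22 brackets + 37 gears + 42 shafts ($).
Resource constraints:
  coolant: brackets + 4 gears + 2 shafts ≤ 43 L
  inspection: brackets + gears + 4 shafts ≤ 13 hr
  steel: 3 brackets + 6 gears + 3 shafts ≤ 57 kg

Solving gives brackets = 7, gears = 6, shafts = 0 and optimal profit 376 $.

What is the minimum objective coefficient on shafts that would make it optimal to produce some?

43

Check each constraint at x*: coolant 31/43 (slack 12); inspection 13/13 (tight); steel 57/57 (tight).
By complementary slackness, y = 0 for the non-binding constraint.
From A_Bᵀ y = c: 1·y_inspection + 3·y_steel = 22; 1·y_inspection + 6·y_steel = 37.
This yields shadow prices y_inspection = 7, y_steel = 5.
shafts enters the basis when its profit ≥ yᵀa₃ = 7·4 + 5·3 = 43.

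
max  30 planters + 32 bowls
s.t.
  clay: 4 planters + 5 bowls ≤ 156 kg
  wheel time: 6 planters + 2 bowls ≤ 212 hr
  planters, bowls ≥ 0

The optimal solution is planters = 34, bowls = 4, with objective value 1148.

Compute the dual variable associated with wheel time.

1

At the optimum: clay uses 156 of 156 (binding); wheel time uses 212 of 212 (binding).
From A_Bᵀ y = c: 4·y_clay + 6·y_wheel time = 30; 5·y_clay + 2·y_wheel time = 32.
Solving: y_clay = 6, y_wheel time = 1.
Shadow price of wheel time = 1.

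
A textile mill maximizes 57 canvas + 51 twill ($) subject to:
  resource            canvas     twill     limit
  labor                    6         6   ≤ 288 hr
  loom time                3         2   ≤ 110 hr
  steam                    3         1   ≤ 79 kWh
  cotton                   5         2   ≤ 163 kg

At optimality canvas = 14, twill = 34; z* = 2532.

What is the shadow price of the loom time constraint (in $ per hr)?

Check each constraint at x*: labor 288/288 (tight); loom time 110/110 (tight); steam 76/79 (slack 3); cotton 138/163 (slack 25).
Since steam, cotton are not tight, their duals are 0.
From A_Bᵀ y = c: 6·y_labor + 3·y_loom time = 57; 6·y_labor + 2·y_loom time = 51.
Solving: y_labor = 6.5, y_loom time = 6.
Shadow price of loom time = 6.

6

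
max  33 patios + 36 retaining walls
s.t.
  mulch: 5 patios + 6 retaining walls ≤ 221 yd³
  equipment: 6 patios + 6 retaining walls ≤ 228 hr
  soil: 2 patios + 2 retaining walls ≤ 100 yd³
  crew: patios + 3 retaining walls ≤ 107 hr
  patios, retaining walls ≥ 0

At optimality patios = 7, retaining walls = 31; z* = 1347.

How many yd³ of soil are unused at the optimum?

24

soil used = 2·7 + 2·31 = 76; slack = 100 − 76 = 24.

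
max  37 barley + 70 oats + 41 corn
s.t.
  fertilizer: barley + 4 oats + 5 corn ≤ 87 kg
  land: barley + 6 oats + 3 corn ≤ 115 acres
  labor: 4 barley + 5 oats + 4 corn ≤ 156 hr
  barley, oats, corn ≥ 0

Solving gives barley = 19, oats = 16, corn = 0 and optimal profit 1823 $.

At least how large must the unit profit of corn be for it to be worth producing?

47

At the optimum: fertilizer uses 83 of 87 (slack = 4); land uses 115 of 115 (binding); labor uses 156 of 156 (binding).
By complementary slackness, y = 0 for the non-binding constraint.
Dual feasibility on the basic columns requires 1·y_land + 4·y_labor = 37, 6·y_land + 5·y_labor = 70.
Solving: y_land = 5, y_labor = 8.
corn enters the basis when its profit ≥ yᵀa₃ = 5·3 + 8·4 = 47.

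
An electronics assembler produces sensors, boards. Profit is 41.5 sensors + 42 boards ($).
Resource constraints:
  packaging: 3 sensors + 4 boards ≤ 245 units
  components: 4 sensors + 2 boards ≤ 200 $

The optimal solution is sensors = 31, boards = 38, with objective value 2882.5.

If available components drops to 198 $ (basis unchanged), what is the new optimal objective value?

2874.5

Check each constraint at x*: packaging 245/245 (tight); components 200/200 (tight).
From A_Bᵀ y = c: 3·y_packaging + 4·y_components = 41.5; 4·y_packaging + 2·y_components = 42.
This yields shadow prices y_packaging = 8.5, y_components = 4.
Δz = y_components·Δb = 4 × (-2) = -8, so new z* = 2882.5 − 8 = 2874.5.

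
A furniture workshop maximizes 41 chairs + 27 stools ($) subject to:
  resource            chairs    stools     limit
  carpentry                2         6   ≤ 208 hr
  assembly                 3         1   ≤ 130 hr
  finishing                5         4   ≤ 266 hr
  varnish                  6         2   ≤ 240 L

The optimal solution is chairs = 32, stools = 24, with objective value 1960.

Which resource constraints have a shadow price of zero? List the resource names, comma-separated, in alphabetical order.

assembly, finishing

carpentry: 208/208 (binding)
assembly: 120/130 (slack 10)
finishing: 256/266 (slack 10)
varnish: 240/240 (binding)
By complementary slackness, a constraint with positive slack has shadow price 0 → assembly, finishing.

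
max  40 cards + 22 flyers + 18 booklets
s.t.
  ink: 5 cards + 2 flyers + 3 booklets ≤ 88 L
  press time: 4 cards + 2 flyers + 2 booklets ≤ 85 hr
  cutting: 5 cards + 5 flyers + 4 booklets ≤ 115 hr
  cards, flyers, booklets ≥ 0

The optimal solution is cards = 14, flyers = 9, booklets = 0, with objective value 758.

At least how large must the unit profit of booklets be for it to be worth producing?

26

At the optimum: ink uses 88 of 88 (binding); press time uses 74 of 85 (slack = 11); cutting uses 115 of 115 (binding).
By complementary slackness, y = 0 for the non-binding constraint.
Dual feasibility on the basic columns requires 5·y_ink + 5·y_cutting = 40, 2·y_ink + 5·y_cutting = 22.
This yields shadow prices y_ink = 6, y_cutting = 2.
booklets enters the basis when its profit ≥ yᵀa₃ = 6·3 + 2·4 = 26.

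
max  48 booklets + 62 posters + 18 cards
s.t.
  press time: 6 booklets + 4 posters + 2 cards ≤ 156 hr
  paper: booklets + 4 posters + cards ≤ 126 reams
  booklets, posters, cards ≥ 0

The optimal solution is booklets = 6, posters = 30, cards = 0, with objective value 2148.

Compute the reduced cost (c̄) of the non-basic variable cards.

-4

At the optimum: press time uses 156 of 156 (binding); paper uses 126 of 126 (binding).
From A_Bᵀ y = c: 6·y_press time + 1·y_paper = 48; 4·y_press time + 4·y_paper = 62.
Solving: y_press time = 6.5, y_paper = 9.
Reduced cost of cards: c₃ − yᵀa₃ = 18 − (6.5·2 + 9·1) = 18 − 22 = -4.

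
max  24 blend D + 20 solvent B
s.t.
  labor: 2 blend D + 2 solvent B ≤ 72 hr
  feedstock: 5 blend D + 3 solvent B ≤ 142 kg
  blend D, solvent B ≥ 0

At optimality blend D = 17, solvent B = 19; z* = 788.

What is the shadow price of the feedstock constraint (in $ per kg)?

2

Check each constraint at x*: labor 72/72 (tight); feedstock 142/142 (tight).
Dual feasibility on the basic columns requires 2·y_labor + 5·y_feedstock = 24, 2·y_labor + 3·y_feedstock = 20.
→ y_labor = 7 and y_feedstock = 2.
Shadow price of feedstock = 2.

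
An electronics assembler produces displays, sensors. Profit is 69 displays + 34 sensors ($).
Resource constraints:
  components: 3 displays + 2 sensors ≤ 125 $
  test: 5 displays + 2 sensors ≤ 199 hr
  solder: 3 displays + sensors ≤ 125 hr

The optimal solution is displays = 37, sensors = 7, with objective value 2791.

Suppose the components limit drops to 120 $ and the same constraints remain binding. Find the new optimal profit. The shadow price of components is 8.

Δb = -5, so new z* = 2791 + (8)·(-5) = 2791 − 40 = 2751.

2751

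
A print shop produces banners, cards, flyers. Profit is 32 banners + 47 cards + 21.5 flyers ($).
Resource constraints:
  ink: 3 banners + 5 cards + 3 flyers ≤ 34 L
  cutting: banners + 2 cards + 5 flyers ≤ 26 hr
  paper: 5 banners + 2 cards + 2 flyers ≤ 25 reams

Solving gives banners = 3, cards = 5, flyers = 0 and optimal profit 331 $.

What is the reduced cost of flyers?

-7.5

Binding: ink and paper. Non-binding: cutting (13 unused).
Slack constraints have shadow price 0 (complementary slackness).
Dual feasibility on the basic columns requires 3·y_ink + 5·y_paper = 32, 5·y_ink + 2·y_paper = 47.
This yields shadow prices y_ink = 9, y_paper = 1.
Reduced cost of flyers: c₃ − yᵀa₃ = 21.5 − (9·3 + 1·2) = 21.5 − 29 = -7.5.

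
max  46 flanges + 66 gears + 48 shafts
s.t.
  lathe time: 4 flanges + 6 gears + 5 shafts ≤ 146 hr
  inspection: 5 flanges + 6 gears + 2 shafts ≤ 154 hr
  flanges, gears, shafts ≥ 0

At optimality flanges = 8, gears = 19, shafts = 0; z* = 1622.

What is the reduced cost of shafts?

Check each constraint at x*: lathe time 146/146 (tight); inspection 154/154 (tight).
Dual feasibility on the basic columns requires 4·y_lathe time + 5·y_inspection = 46, 6·y_lathe time + 6·y_inspection = 66.
→ y_lathe time = 9 and y_inspection = 2.
Reduced cost of shafts: c₃ − yᵀa₃ = 48 − (9·5 + 2·2) = 48 − 49 = -1.

-1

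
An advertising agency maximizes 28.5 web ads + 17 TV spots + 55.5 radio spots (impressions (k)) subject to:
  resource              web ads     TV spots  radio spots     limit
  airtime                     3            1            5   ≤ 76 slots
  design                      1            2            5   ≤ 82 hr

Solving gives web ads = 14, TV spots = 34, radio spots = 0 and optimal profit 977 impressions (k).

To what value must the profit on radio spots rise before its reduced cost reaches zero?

Check each constraint at x*: airtime 76/76 (tight); design 82/82 (tight).
Dual feasibility on the basic columns requires 3·y_airtime + 1·y_design = 28.5, 1·y_airtime + 2·y_design = 17.
This yields shadow prices y_airtime = 8, y_design = 4.5.
radio spots enters the basis when its profit ≥ yᵀa₃ = 8·5 + 4.5·5 = 62.5.

62.5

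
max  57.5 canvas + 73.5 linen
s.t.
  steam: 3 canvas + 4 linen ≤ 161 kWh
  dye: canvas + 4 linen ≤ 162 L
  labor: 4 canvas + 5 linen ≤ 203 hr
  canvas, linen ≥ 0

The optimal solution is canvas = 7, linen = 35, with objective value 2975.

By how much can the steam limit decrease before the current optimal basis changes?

8.75

Binding constraints: steam, labor. The basis is B = [[3,4],[4,5]] with det -1.
Per unit decrease in steam, x* moves by d = (5, -4).
The basis stays optimal until linen reaches 0; allowable decrease = 8.75 kWh.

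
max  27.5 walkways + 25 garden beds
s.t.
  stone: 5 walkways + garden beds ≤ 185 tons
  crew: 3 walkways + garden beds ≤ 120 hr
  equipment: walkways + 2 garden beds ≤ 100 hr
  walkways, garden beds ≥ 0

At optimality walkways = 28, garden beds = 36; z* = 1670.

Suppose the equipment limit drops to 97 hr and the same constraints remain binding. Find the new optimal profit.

1641.5

At the optimum: stone uses 176 of 185 (slack = 9); crew uses 120 of 120 (binding); equipment uses 100 of 100 (binding).
By complementary slackness, y = 0 for the non-binding constraint.
The binding rows give the dual system: 3·y_crew + 1·y_equipment = 27.5 and 1·y_crew + 2·y_equipment = 25.
→ y_crew = 6 and y_equipment = 9.5.
Δz = y_equipment·Δb = 9.5 × (-3) = -28.5, so new z* = 1670 − 28.5 = 1641.5.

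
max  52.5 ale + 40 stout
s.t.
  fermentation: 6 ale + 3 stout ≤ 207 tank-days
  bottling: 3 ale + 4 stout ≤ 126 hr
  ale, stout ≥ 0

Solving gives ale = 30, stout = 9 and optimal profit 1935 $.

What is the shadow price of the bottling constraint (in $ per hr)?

5.5

Check each constraint at x*: fermentation 207/207 (tight); bottling 126/126 (tight).
From A_Bᵀ y = c: 6·y_fermentation + 3·y_bottling = 52.5; 3·y_fermentation + 4·y_bottling = 40.
This yields shadow prices y_fermentation = 6, y_bottling = 5.5.
Shadow price of bottling = 5.5.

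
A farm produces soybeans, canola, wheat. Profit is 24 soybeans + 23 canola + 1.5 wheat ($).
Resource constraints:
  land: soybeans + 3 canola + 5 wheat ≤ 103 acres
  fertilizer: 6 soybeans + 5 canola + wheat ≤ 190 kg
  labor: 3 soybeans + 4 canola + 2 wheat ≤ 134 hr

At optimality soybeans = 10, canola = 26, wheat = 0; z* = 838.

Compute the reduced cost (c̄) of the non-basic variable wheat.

-5.5

At the optimum: land uses 88 of 103 (slack = 15); fertilizer uses 190 of 190 (binding); labor uses 134 of 134 (binding).
Slack constraints have shadow price 0 (complementary slackness).
From A_Bᵀ y = c: 6·y_fertilizer + 3·y_labor = 24; 5·y_fertilizer + 4·y_labor = 23.
This yields shadow prices y_fertilizer = 3, y_labor = 2.
Reduced cost of wheat: c₃ − yᵀa₃ = 1.5 − (3·1 + 2·2) = 1.5 − 7 = -5.5.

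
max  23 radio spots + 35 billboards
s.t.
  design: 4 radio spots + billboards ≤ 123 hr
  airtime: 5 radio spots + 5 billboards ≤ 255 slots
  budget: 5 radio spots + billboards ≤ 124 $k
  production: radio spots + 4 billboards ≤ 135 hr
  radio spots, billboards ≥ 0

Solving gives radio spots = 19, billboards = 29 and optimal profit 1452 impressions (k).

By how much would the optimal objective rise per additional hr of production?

8

Check each constraint at x*: design 105/123 (slack 18); airtime 240/255 (slack 15); budget 124/124 (tight); production 135/135 (tight).
Slack constraints have shadow price 0 (complementary slackness).
From A_Bᵀ y = c: 5·y_budget + 1·y_production = 23; 1·y_budget + 4·y_production = 35.
This yields shadow prices y_budget = 3, y_production = 8.
Shadow price of production = 8.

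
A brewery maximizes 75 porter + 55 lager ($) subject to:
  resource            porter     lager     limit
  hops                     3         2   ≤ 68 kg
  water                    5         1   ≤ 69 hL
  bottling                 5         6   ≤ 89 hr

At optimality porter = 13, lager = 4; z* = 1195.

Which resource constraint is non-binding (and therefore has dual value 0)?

hops

hops: 47/68 (slack 21)
water: 69/69 (binding)
bottling: 89/89 (binding)
By complementary slackness, a constraint with positive slack has shadow price 0 → hops.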